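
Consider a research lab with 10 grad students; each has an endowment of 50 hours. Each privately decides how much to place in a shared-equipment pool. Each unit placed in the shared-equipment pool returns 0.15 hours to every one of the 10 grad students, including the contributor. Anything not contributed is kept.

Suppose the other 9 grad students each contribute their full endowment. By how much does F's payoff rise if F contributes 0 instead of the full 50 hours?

42.50 hours

Switching from a contribution of 50 to 0 lets F keep an extra 50 hours, but lowers the shared-equipment pool by 50, which costs F their own share of that drop: 0.15 × 50 = 7.50.
Net gain = 50 − 7.50 = 42.50. The private return per contributed unit (0.15) is below 1, so free-riding is indeed the best response regardless of what the others do.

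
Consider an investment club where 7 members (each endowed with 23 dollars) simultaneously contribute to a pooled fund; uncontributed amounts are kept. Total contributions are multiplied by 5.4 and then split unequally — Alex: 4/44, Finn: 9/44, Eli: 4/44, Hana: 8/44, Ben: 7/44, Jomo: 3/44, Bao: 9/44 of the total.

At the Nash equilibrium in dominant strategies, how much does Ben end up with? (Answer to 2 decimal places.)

62.52 dollars

Each unit j contributes comes back to j as 5.4 × (j's share), so j prefers to contribute only if that share exceeds 1/5.4 = 0.1852; otherwise keeping the unit dominates.
Finn and Bao clear that bar, contributing 23 each; the remaining 5 contribute 0. Total contributed: 46.
Ben keeps 23 and receives 5.4 × 46 × 7/44 = 39.52 from the pooled fund, for a payoff of 62.52.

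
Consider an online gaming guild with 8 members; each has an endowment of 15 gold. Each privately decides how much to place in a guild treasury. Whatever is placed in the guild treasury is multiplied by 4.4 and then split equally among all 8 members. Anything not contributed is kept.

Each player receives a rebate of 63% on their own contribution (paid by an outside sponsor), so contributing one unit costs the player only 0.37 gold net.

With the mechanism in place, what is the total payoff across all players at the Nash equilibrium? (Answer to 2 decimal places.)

With the mechanism, a contributed unit returns (4.4/8) / 0.37 = 1.4865 per unit of net cost to the contributor — now above 1 — so contributing fully is weakly dominant for every player.
At the Nash equilibrium everyone contributes 15. Group total payoff = 8 × (15 × 0.63 + 4.4 × 15) = 603.60.

603.60 gold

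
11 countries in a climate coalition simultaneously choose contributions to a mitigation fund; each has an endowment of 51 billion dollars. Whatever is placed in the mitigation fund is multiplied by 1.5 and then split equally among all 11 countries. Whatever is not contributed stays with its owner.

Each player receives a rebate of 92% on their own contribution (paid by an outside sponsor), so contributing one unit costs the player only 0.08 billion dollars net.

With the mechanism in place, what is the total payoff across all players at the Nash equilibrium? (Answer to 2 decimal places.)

1357.62 billion dollars

With the mechanism, a contributed unit returns (1.5/11) / 0.08 = 1.7045 per unit of net cost to the contributor — now above 1 — so contributing fully is weakly dominant for every player.
So the Nash equilibrium is full contribution by all 11; the group earns 11 × (51 × 0.92 + 1.5 × 51) = 1357.62.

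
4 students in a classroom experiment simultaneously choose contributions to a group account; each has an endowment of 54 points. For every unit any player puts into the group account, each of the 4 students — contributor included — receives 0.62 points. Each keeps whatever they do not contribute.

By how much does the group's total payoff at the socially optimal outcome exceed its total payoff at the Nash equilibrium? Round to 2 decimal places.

The private return per contributed unit is 0.62 < 1, so contributing 0 is dominant for every player. At the Nash equilibrium everyone keeps their 54, and the group total is 4 × 54 = 216.
Each contributed unit returns 2.480 to the group as a whole (0.62 to each of 4 players), which exceeds 1, so the social optimum is full contribution: group total = 2.480 × 216 = 535.68.
Efficiency loss = 535.68 − 216 = 319.68.

319.68 points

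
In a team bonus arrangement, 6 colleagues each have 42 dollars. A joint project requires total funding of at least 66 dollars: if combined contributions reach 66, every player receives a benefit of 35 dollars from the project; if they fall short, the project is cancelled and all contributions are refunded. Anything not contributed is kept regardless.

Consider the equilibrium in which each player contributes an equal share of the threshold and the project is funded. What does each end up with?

66 dollars

Equal share of the threshold: 66/6 = 11.
At this profile no one gains by cutting their contribution: any cut drops the total below 66, the project is cancelled, contributions are refunded, and the deviator ends with 42, which is less than 42 − 11 + 35 = 66. Contributing more than 11 just wastes the excess. So contributing exactly 11 is a best response.
Each player's payoff: 42 − 11 + 35 = 66.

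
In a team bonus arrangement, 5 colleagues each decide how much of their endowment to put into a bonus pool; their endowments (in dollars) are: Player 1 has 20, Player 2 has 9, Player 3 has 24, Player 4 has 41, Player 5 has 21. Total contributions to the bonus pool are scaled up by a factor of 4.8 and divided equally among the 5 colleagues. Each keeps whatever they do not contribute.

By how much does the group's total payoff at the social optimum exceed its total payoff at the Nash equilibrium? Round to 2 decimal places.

The private return per contributed unit is 4.8/5 = 0.9600 < 1 for every player regardless of endowment, so the Nash equilibrium is zero contribution and the group total is Σ E_j = 20 + 9 + 24 + 41 + 21 = 115.
Each contributed unit returns 4.800 to the group, so the social optimum is full contribution by everyone: group total = 4.800 × 115 = 552.00.
Efficiency loss = (4.800 − 1) × 115 = 437.00.

437.00 dollars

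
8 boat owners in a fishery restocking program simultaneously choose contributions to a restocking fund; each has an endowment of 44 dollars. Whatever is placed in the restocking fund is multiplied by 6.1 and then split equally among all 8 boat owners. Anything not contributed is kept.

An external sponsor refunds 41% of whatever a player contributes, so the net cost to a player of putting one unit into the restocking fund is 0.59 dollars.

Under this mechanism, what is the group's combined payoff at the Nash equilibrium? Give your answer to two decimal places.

2291.52 dollars

The effective private return per unit is now (6.1/8) / 0.59 = 1.2924 > 1, so every player's dominant strategy flips to full contribution.
At the Nash equilibrium everyone contributes 44. Group total payoff = 8 × (44 × 0.41 + 6.1 × 44) = 2291.52.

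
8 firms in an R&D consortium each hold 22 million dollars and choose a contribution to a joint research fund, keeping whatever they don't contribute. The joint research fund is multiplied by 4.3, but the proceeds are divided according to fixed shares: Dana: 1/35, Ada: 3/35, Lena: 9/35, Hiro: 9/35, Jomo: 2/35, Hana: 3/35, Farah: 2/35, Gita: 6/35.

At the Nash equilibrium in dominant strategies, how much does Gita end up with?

For player j, contributing a unit is worthwhile iff 4.3 × (j's share) ≥ 1, i.e. iff j's share is at least 0.2326.
Lena and Hiro clear that bar, contributing 22 each; the remaining 6 contribute 0. Total contributed: 44.
Gita keeps 22 and receives 4.3 × 44 × 6/35 = 32.43 from the joint research fund, for a payoff of 54.43.

54.43 million dollars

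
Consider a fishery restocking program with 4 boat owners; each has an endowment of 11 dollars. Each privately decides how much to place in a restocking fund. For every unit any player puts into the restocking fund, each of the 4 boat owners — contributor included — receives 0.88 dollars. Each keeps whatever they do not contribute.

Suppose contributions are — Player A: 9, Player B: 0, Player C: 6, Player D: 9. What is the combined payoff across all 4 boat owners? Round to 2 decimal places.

Total contributed: 9 + 0 + 6 + 9 = 24; total kept: 4 × 11 − 24 = 20.
The restocking fund pays out 0.88 × 4 × 24 = 84.48 in aggregate.
Group total = 20 + 84.48 = 104.48.

104.48 dollars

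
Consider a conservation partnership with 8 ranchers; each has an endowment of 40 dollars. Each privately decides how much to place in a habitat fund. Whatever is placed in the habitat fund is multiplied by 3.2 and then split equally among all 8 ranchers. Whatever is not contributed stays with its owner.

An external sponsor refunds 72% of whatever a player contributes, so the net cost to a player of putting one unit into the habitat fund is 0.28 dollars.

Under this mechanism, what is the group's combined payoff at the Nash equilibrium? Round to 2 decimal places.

1254.40 dollars

Under the mechanism each unit contributed yields (3.2/8) / 0.28 = 1.4286 back to its contributor per unit of net cost, which exceeds 1, making full contribution the dominant choice for everyone.
So the Nash equilibrium is full contribution by all 8; the group earns 8 × (40 × 0.72 + 3.2 × 40) = 1254.40.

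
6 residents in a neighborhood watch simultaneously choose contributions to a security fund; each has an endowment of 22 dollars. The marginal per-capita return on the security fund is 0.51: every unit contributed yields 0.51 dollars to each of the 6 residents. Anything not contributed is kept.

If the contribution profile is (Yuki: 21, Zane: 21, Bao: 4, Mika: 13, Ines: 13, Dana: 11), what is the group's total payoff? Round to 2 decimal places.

Total contributed: 21 + 21 + 4 + 13 + 13 + 11 = 83; total kept: 6 × 22 − 83 = 49.
The security fund pays out 0.51 × 6 × 83 = 253.98 in aggregate.
Group total = 49 + 253.98 = 302.98.

302.98 dollars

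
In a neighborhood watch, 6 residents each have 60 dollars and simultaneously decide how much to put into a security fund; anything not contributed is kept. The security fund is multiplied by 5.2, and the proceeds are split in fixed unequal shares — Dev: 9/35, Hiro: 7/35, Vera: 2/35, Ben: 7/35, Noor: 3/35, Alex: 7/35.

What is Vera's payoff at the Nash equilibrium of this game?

131.31 dollars

Player j's private return per contributed unit is 5.2 × (j's share). Contributing is weakly dominant for j when that share is at least 1/5.2 = 0.1923, and contributing 0 is dominant otherwise.
Dev, Hiro, Ben and Alex are above the threshold, contributing 60 each; the remaining 2 contribute 0. Total contributed: 240.
Vera keeps 60 and receives 5.2 × 240 × 2/35 = 71.31 from the security fund, for a payoff of 131.31.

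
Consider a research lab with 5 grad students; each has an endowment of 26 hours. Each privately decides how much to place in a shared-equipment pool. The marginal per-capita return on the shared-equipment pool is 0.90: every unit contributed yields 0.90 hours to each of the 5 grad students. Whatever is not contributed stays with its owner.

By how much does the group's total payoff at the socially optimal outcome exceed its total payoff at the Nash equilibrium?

455.00 hours

The private return per contributed unit is 0.90 < 1, so contributing 0 is dominant for every player. At the Nash equilibrium everyone keeps their 26, and the group total is 5 × 26 = 130.
Each contributed unit returns 4.500 to the group as a whole (0.90 to each of 5 players), which exceeds 1, so the social optimum is full contribution: group total = 4.500 × 130 = 585.00.
Efficiency loss = 585.00 − 130 = 455.00.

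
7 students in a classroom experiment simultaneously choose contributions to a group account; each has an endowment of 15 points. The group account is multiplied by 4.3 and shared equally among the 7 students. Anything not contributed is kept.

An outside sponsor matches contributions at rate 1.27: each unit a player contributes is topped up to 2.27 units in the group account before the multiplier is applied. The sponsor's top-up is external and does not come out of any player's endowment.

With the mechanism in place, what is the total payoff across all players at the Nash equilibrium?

1024.91 points

Under the mechanism each unit contributed yields 4.3 × 2.27 / 7 = 1.3944 back to its contributor per unit of net cost, which exceeds 1, making full contribution the dominant choice for everyone.
At the Nash equilibrium everyone contributes 15. Group total payoff = 4.3 × 2.27 × 105 = 1024.91.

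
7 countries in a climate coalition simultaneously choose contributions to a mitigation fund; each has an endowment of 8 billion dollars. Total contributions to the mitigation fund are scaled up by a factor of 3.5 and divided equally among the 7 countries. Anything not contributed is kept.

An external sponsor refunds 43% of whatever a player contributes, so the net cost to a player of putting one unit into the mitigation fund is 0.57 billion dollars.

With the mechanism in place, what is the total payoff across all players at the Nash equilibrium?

Even with the mechanism, each unit contributed returns only (3.5/7) / 0.57 = 0.8772 per unit of net cost, so contributing nothing is still dominant.
Everyone keeps their endowment and the group total is 7 × 8 = 56.

56.00 billion dollars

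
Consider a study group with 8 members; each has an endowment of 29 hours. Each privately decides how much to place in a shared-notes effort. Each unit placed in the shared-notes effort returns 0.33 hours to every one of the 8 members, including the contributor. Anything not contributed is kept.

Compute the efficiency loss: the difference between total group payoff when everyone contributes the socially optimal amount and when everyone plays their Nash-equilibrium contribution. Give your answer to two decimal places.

The private return per contributed unit is 0.33 < 1, so contributing 0 is dominant for every player. At the Nash equilibrium everyone keeps their 29, and the group total is 8 × 29 = 232.
Each contributed unit returns 2.640 to the group as a whole (0.33 to each of 8 players), which exceeds 1, so the social optimum is full contribution: group total = 2.640 × 232 = 612.48.
Efficiency loss = 612.48 − 232 = 380.48.

380.48 hours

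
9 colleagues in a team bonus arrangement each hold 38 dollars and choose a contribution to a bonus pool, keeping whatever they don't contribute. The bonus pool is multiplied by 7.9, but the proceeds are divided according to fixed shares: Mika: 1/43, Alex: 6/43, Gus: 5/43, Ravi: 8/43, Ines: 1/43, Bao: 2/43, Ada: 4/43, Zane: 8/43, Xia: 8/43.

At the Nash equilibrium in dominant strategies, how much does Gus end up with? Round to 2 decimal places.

Each unit j contributes comes back to j as 7.9 × (j's share), so j prefers to contribute only if that share exceeds 1/7.9 = 0.1266; otherwise keeping the unit dominates.
Alex, Ravi, Zane and Xia clear that bar, contributing 38 each; the remaining 5 contribute 0. Total contributed: 152.
Gus keeps 38 and receives 7.9 × 152 × 5/43 = 139.63 from the bonus pool, for a payoff of 177.63.

177.63 dollars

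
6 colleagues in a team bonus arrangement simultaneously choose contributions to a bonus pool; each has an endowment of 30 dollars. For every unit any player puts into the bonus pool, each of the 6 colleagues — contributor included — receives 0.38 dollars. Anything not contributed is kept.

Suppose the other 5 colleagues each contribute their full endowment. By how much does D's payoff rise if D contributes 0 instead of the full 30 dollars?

18.60 dollars

Switching from a contribution of 30 to 0 lets D keep an extra 30 dollars, but lowers the bonus pool by 30, which costs D their own share of that drop: 0.38 × 30 = 11.40.
Net gain = 30 − 11.40 = 18.60. The private return per contributed unit (0.38) is below 1, so free-riding is indeed the best response regardless of what the others do.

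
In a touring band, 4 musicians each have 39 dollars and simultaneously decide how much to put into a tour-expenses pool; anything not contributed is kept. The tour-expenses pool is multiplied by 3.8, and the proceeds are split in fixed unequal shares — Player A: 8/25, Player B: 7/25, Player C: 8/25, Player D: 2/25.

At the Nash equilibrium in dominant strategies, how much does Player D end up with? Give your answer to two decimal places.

A player with share s gets back 3.8·s per unit contributed, so full contribution is dominant for anyone with s > 1/3.8 = 0.2632 and zero contribution is dominant for anyone below.
Player A, Player B and Player C are above the threshold, contributing 39 each; the remaining 1 contribute 0. Total contributed: 117.
Player D keeps 39 and receives 3.8 × 117 × 2/25 = 35.57 from the tour-expenses pool, for a payoff of 74.57.

74.57 dollars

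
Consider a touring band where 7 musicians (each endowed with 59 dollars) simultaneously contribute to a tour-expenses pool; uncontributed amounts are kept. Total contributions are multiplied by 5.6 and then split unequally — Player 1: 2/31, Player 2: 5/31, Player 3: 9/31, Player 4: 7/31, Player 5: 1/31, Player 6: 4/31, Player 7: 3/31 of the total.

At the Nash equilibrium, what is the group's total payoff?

For player j, contributing a unit is worthwhile iff 5.6 × (j's share) ≥ 1, i.e. iff j's share is at least 0.1786.
Player 3 and Player 4 are above the threshold, contributing 59 each; the remaining 5 contribute 0. Total contributed: 118.
The tour-expenses pool pays out 5.6 × 118 = 660.80 in total (split across the unequal shares, but the aggregate is all that matters for the group sum).
The 5 free-riders keep 59 each, adding 295. Group total = 295 + 660.80 = 955.80.

955.80 dollars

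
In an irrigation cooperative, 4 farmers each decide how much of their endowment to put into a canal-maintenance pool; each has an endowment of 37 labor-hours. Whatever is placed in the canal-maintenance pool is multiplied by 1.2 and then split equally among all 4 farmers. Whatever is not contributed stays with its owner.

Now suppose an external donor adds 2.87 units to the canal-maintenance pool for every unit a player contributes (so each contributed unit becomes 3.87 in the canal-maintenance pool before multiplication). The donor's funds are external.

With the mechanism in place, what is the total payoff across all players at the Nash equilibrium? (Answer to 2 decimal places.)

687.31 labor-hours

With the mechanism, a contributed unit returns 1.2 × 3.87 / 4 = 1.1610 per unit of net cost to the contributor — now above 1 — so contributing fully is weakly dominant for every player.
At the Nash equilibrium everyone contributes 37. Group total payoff = 1.2 × 3.87 × 148 = 687.31.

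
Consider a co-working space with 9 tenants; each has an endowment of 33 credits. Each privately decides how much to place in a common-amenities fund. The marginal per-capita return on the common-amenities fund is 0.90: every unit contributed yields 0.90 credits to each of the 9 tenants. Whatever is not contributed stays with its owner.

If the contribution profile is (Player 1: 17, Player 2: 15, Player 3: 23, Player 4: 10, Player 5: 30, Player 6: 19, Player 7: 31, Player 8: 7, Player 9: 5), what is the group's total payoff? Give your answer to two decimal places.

1411.70 credits

Total contributed: 17 + 15 + 23 + 10 + 30 + 19 + 31 + 7 + 5 = 157; total kept: 9 × 33 − 157 = 140.
The common-amenities fund pays out 0.90 × 9 × 157 = 1271.70 in aggregate.
Group total = 140 + 1271.70 = 1411.70.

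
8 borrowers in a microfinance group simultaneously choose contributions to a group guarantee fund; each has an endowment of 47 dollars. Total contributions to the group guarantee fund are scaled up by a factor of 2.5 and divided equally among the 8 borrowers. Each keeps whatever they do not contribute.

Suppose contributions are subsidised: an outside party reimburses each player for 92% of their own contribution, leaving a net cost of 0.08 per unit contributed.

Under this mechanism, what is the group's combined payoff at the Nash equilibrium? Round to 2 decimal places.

Under the mechanism each unit contributed yields (2.5/8) / 0.08 = 3.9063 back to its contributor per unit of net cost, which exceeds 1, making full contribution the dominant choice for everyone.
So the Nash equilibrium is full contribution by all 8; the group earns 8 × (47 × 0.92 + 2.5 × 47) = 1285.92.

1285.92 dollars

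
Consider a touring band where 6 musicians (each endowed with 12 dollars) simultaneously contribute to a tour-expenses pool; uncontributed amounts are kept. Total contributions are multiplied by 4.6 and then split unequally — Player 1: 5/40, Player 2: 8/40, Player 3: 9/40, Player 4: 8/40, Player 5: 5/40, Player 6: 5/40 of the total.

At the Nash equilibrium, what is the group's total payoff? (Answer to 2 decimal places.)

Each unit j contributes comes back to j as 4.6 × (j's share), so j prefers to contribute only if that share exceeds 1/4.6 = 0.2174; otherwise keeping the unit dominates.
The only share above 0.2174 is Player 3's 9/40, contributing 12; the remaining 5 contribute 0. Total contributed: 12.
The tour-expenses pool pays out 4.6 × 12 = 55.20 in total (split across the unequal shares, but the aggregate is all that matters for the group sum).
The 5 free-riders keep 12 each, adding 60. Group total = 60 + 55.20 = 115.20.

115.20 dollars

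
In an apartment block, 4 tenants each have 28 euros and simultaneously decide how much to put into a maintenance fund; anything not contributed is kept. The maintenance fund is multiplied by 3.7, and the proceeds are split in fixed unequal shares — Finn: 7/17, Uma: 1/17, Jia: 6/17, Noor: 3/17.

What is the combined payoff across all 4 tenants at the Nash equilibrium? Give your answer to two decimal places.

263.20 euros

Each unit j contributes comes back to j as 3.7 × (j's share), so j prefers to contribute only if that share exceeds 1/3.7 = 0.2703; otherwise keeping the unit dominates.
Finn and Jia are above the threshold, contributing 28 each; the remaining 2 contribute 0. Total contributed: 56.
The maintenance fund pays out 3.7 × 56 = 207.20 in total (split across the unequal shares, but the aggregate is all that matters for the group sum).
The 2 free-riders keep 28 each, adding 56. Group total = 56 + 207.20 = 263.20.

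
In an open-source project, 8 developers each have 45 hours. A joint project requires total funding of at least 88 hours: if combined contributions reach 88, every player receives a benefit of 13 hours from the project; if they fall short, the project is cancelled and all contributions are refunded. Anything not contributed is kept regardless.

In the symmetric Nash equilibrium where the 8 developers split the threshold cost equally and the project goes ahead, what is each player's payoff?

47 hours

Equal share of the threshold: 88/8 = 11.
At this profile no one gains by cutting their contribution: any cut drops the total below 88, the project is cancelled, contributions are refunded, and the deviator ends with 45, which is less than 45 − 11 + 13 = 47. Contributing more than 11 just wastes the excess. So contributing exactly 11 is a best response.
Each player's payoff: 45 − 11 + 13 = 47.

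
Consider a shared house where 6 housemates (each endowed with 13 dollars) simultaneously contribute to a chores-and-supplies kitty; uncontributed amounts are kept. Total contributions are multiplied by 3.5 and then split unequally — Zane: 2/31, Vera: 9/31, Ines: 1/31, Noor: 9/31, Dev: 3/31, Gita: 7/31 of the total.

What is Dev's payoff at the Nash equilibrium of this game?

21.81 dollars

A player with share s gets back 3.5·s per unit contributed, so full contribution is dominant for anyone with s > 1/3.5 = 0.2857 and zero contribution is dominant for anyone below.
Vera and Noor are above the threshold, contributing 13 each; the remaining 4 contribute 0. Total contributed: 26.
Dev keeps 13 and receives 3.5 × 26 × 3/31 = 8.81 from the chores-and-supplies kitty, for a payoff of 21.81.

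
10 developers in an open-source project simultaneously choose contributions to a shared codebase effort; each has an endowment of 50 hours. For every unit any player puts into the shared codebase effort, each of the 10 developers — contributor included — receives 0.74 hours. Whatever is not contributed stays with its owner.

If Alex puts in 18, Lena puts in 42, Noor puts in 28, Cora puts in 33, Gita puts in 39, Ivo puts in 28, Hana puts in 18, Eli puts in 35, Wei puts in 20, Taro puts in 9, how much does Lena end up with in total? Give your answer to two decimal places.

207.80 hours

Total contributed: 18 + 42 + 28 + 33 + 39 + 28 + 18 + 35 + 20 + 9 = 270.
Each receives 0.74 × 270 = 199.80 from the shared codebase effort.
Lena keeps 50 − 42 = 8, so Lena's payoff is 8 + 199.80 = 207.80.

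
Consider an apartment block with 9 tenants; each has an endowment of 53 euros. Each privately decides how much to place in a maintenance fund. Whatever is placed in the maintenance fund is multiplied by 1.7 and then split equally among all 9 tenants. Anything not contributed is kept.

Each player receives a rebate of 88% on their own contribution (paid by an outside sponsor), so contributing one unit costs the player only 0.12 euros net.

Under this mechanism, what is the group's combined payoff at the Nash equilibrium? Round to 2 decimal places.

Under the mechanism each unit contributed yields (1.7/9) / 0.12 = 1.5741 back to its contributor per unit of net cost, which exceeds 1, making full contribution the dominant choice for everyone.
At the Nash equilibrium everyone contributes 53. Group total payoff = 9 × (53 × 0.88 + 1.7 × 53) = 1230.66.

1230.66 euros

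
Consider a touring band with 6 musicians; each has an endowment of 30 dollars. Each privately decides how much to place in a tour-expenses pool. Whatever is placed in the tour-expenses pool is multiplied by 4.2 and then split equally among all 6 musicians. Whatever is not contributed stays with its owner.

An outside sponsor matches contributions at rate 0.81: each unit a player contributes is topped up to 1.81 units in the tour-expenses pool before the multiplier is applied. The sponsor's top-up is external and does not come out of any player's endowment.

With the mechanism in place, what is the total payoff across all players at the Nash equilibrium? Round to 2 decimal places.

1368.36 dollars

Under the mechanism each unit contributed yields 4.2 × 1.81 / 6 = 1.2670 back to its contributor per unit of net cost, which exceeds 1, making full contribution the dominant choice for everyone.
At the Nash equilibrium everyone contributes 30. Group total payoff = 4.2 × 1.81 × 180 = 1368.36.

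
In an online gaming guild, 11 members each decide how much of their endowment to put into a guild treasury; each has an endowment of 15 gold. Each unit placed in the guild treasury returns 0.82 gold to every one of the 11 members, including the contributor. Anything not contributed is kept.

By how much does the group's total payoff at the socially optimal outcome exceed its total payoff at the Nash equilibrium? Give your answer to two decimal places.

The private return per contributed unit is 0.82 < 1, so contributing 0 is dominant for every player. At the Nash equilibrium everyone keeps their 15, and the group total is 11 × 15 = 165.
Each contributed unit returns 9.020 to the group as a whole (0.82 to each of 11 players), which exceeds 1, so the social optimum is full contribution: group total = 9.020 × 165 = 1488.30.
Efficiency loss = 1488.30 − 165 = 1323.30.

1323.30 gold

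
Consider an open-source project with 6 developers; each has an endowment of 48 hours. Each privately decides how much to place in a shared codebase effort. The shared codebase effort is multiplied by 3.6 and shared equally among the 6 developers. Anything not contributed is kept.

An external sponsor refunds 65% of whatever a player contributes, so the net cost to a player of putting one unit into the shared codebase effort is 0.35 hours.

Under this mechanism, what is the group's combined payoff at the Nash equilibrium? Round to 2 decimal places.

With the mechanism, a contributed unit returns (3.6/6) / 0.35 = 1.7143 per unit of net cost to the contributor — now above 1 — so contributing fully is weakly dominant for every player.
So the Nash equilibrium is full contribution by all 6; the group earns 6 × (48 × 0.65 + 3.6 × 48) = 1224.00.

1224.00 hours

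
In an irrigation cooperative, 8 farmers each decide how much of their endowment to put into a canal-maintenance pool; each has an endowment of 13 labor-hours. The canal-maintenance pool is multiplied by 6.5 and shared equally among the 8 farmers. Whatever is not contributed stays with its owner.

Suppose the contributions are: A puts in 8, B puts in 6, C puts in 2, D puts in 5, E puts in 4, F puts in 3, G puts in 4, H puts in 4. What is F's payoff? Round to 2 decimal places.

39.25 labor-hours

Total contributed: 8 + 6 + 2 + 5 + 4 + 3 + 4 + 4 = 36.
Each receives 6.5 × 36 / 8 = 29.25 from the canal-maintenance pool.
F keeps 13 − 3 = 10, so F's payoff is 10 + 29.25 = 39.25.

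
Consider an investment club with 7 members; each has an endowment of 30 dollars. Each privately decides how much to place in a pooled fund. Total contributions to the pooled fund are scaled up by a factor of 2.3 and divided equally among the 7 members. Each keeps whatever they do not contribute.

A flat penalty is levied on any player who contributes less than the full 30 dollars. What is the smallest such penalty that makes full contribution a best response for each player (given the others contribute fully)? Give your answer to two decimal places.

Given the others contribute fully, the best deviation is to contribute 0 (any partial contribution still incurs the fine and gives up units whose private return 0.3286 is below 1).
Deviating from 30 to 0 saves 30 dollars but forfeits the deviator's share of the drop in the pooled fund: 2.3/7 × 30 = 9.86.
So the deviation gain is 30 − 9.86 = 20.14, and the fine must be at least 20.14 dollars to wipe it out.

20.14 dollars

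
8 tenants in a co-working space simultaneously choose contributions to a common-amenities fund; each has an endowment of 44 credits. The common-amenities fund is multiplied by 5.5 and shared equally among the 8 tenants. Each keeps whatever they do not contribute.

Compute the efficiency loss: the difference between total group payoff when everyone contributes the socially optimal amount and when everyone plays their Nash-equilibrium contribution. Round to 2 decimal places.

Each contributed unit returns 5.5/8 = 0.6875 to its contributor — below 1 — so contributing 0 is dominant for every player. At the Nash equilibrium everyone keeps their 44, and the group total is 8 × 44 = 352.
Each contributed unit returns 5.500 to the group as a whole (0.6875 to each of 8 players), which exceeds 1, so the social optimum is full contribution: group total = 5.500 × 352 = 1936.00.
Efficiency loss = 1936.00 − 352 = 1584.00.

1584.00 credits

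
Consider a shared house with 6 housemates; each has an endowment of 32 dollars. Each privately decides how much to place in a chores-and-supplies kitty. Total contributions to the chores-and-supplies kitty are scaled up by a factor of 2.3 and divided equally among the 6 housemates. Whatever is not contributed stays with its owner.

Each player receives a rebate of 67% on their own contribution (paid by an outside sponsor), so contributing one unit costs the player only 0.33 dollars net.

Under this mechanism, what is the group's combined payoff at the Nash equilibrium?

570.24 dollars

The effective private return per unit is now (2.3/6) / 0.33 = 1.1616 > 1, so every player's dominant strategy flips to full contribution.
So the Nash equilibrium is full contribution by all 6; the group earns 6 × (32 × 0.67 + 2.3 × 32) = 570.24.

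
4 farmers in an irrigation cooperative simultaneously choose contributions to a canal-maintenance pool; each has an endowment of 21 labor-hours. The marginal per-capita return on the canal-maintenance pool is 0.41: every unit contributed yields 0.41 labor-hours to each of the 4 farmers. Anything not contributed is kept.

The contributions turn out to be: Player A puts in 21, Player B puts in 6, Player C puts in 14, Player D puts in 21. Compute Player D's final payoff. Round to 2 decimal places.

Total contributed: 21 + 6 + 14 + 21 = 62.
Each receives 0.41 × 62 = 25.42 from the canal-maintenance pool.
Player D keeps 21 − 21 = 0, so Player D's payoff is 0 + 25.42 = 25.42.

25.42 labor-hours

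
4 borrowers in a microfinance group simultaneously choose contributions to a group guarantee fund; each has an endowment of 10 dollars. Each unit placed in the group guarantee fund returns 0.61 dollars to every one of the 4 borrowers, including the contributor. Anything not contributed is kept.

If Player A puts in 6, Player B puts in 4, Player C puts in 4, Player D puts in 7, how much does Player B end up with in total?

Total contributed: 6 + 4 + 4 + 7 = 21.
Each receives 0.61 × 21 = 12.81 from the group guarantee fund.
Player B keeps 10 − 4 = 6, so Player B's payoff is 6 + 12.81 = 18.81.

18.81 dollars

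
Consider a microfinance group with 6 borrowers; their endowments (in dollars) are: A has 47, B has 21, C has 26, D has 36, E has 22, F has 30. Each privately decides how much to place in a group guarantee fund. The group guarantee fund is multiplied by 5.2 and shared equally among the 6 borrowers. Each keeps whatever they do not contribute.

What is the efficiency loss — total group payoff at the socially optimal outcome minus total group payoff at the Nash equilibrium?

764.40 dollars

The private return per contributed unit is 5.2/6 = 0.8667 < 1 for every player regardless of endowment, so the Nash equilibrium is zero contribution and the group total is Σ E_j = 47 + 21 + 26 + 36 + 22 + 30 = 182.
Each contributed unit returns 5.200 to the group, so the social optimum is full contribution by everyone: group total = 5.200 × 182 = 946.40.
Efficiency loss = (5.200 − 1) × 182 = 764.40.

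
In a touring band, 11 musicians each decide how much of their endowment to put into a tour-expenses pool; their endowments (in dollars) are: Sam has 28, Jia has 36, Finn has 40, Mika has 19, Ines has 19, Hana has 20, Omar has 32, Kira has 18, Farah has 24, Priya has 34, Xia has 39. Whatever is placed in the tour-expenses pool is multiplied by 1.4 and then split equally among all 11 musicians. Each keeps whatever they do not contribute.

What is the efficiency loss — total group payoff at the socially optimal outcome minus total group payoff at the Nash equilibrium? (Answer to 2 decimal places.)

123.60 dollars

The private return per contributed unit is 1.4/11 = 0.1273 < 1 for every player regardless of endowment, so the Nash equilibrium is zero contribution and the group total is Σ E_j = 28 + 36 + 40 + 19 + 19 + 20 + 32 + 18 + 24 + 34 + 39 = 309.
Each contributed unit returns 1.400 to the group, so the social optimum is full contribution by everyone: group total = 1.400 × 309 = 432.60.
Efficiency loss = (1.400 − 1) × 309 = 123.60.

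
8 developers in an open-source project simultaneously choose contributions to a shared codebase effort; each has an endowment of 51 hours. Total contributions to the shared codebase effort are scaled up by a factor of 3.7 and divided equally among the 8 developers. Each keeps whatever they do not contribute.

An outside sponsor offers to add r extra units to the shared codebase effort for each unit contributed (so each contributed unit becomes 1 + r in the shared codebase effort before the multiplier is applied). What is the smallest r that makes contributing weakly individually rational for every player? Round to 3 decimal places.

With matching at rate r, one contributed unit becomes (1 + r) in the shared codebase effort and returns 3.7 × (1 + r) / 8 to the contributor.
Setting this equal to 1: 1 + r = 8/3.7 = 2.1622.
So the minimum matching rate is r = 2.1622 − 1 = 1.162.

1.162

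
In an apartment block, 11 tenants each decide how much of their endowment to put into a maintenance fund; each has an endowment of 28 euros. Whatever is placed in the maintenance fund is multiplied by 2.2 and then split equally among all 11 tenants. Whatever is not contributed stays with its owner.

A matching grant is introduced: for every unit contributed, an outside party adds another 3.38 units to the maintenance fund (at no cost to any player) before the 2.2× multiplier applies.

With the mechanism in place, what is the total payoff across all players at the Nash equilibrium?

With the mechanism, a contributed unit returns 2.2 × 4.38 / 11 = 0.8760 per unit of net cost — still below 1 — so contributing 0 remains dominant for every player.
Everyone keeps their endowment and the group total is 11 × 28 = 308.

308.00 euros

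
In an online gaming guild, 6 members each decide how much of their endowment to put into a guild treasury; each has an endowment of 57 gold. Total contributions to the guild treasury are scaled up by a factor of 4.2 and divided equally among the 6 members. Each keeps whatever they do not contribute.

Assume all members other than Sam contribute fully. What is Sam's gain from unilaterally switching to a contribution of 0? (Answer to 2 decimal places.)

Switching from a contribution of 57 to 0 lets Sam keep an extra 57 gold, but lowers the guild treasury by 57, which costs Sam their own share of that drop: 4.2/6 × 57 = 39.90.
Net gain = 57 − 39.90 = 17.10. The private return per contributed unit (0.7000) is below 1, so free-riding is indeed the best response regardless of what the others do.

17.10 gold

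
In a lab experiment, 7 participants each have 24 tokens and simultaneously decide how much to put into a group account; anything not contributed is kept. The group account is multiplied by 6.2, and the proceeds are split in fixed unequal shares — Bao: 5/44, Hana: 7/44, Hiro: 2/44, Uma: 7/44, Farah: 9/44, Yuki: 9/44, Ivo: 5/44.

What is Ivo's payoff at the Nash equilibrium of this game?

57.82 tokens

Player j's private return per contributed unit is 6.2 × (j's share). Contributing is weakly dominant for j when that share is at least 1/6.2 = 0.1613, and contributing 0 is dominant otherwise.
Farah and Yuki clear that bar, contributing 24 each; the remaining 5 contribute 0. Total contributed: 48.
Ivo keeps 24 and receives 6.2 × 48 × 5/44 = 33.82 from the group account, for a payoff of 57.82.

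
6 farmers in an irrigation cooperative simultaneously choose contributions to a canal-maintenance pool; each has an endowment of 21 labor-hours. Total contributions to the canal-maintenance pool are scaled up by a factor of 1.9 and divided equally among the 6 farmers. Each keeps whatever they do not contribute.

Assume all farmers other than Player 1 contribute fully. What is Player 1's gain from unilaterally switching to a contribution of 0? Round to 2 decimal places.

Switching from a contribution of 21 to 0 lets Player 1 keep an extra 21 labor-hours, but lowers the canal-maintenance pool by 21, which costs Player 1 their own share of that drop: 1.9/6 × 21 = 6.65.
Net gain = 21 − 6.65 = 14.35. The private return per contributed unit (0.3167) is below 1, so free-riding is indeed the best response regardless of what the others do.

14.35 labor-hours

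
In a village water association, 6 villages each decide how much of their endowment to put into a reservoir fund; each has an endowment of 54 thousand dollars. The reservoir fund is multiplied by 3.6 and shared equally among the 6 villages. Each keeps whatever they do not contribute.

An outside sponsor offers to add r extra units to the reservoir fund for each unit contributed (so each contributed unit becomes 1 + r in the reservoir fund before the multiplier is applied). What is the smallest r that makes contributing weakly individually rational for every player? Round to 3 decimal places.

0.667

With matching at rate r, one contributed unit becomes (1 + r) in the reservoir fund and returns 3.6 × (1 + r) / 6 to the contributor.
Setting this equal to 1: 1 + r = 6/3.6 = 1.6667.
So the minimum matching rate is r = 1.6667 − 1 = 0.667.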